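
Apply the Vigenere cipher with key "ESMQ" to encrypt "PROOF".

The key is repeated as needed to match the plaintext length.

Step 1: Repeat key to match plaintext length:
  Plaintext: PROOF
  Key:       ESMQE
Step 2: Encrypt each letter:
  P(15) + E(4) = (15+4) mod 26 = 19 = T
  R(17) + S(18) = (17+18) mod 26 = 9 = J
  O(14) + M(12) = (14+12) mod 26 = 0 = A
  O(14) + Q(16) = (14+16) mod 26 = 4 = E
  F(5) + E(4) = (5+4) mod 26 = 9 = J
Ciphertext: TJAEJ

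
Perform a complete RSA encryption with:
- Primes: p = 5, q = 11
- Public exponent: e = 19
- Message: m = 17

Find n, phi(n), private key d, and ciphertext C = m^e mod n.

Step 1: n = 5 * 11 = 55.
Step 2: phi(n) = (5-1)(11-1) = 4 * 10 = 40.
Step 3: Find d = 19^(-1) mod 40 = 19.
  Verify: 19 * 19 = 361 = 1 (mod 40).
Step 4: C = 17^19 mod 55 = 13.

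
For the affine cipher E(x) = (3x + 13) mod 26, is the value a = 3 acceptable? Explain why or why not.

Step 1: Compute gcd(3, 26).
Step 2: gcd(3, 26) = 1.
Since gcd = 1, 3 is coprime with 26, so it is a valid key.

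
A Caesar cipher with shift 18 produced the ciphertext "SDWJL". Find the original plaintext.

Step 1: Reverse the shift by subtracting 18 from each letter position.
  S (position 18) -> position (18-18) mod 26 = 0 -> A
  D (position 3) -> position (3-18) mod 26 = 11 -> L
  W (position 22) -> position (22-18) mod 26 = 4 -> E
  J (position 9) -> position (9-18) mod 26 = 17 -> R
  L (position 11) -> position (11-18) mod 26 = 19 -> T
Decrypted message: ALERT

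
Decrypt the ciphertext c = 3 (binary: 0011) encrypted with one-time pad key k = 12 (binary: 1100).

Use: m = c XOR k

Step 1: XOR ciphertext with key:
  Ciphertext: 0011
  Key:        1100
  XOR:        1111
Step 2: Plaintext = 1111 = 15 in decimal.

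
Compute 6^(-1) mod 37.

Step 1: We need x such that 6 * x = 1 (mod 37).
Step 2: Using the extended Euclidean algorithm or trial:
  6 * 31 = 186 = 5 * 37 + 1.
Step 3: Since 186 mod 37 = 1, the inverse is x = 31.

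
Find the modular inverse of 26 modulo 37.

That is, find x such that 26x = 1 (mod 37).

Step 1: We need x such that 26 * x = 1 (mod 37).
Step 2: Using the extended Euclidean algorithm or trial:
  26 * 10 = 260 = 7 * 37 + 1.
Step 3: Since 260 mod 37 = 1, the inverse is x = 10.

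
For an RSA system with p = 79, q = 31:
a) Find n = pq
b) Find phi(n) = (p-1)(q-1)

Step 1: n = p * q = 79 * 31 = 2449.
Step 2: phi(n) = (p-1)(q-1) = 78 * 30 = 2340.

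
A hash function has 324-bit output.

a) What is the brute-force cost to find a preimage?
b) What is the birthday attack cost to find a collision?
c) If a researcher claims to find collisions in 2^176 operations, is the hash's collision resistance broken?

Step 1: Preimage resistance requires brute-force of 2^324 operations.
Step 2: Collision resistance (birthday bound) = 2^(324/2) = 2^162.
Step 3: The claimed attack costs 2^176 operations.
Step 4: Since 2^176 >= 2^162, the claimed attack is no faster than the generic birthday attack, so this does not break collision resistance.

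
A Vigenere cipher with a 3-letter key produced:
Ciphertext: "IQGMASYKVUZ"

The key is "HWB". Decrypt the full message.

Step 1: Key 'HWB' has length 3. Extended key: HWBHWBHWBHW
Step 2: Decrypt each position:
  I(8) - H(7) = 1 = B
  Q(16) - W(22) = 20 = U
  G(6) - B(1) = 5 = F
  M(12) - H(7) = 5 = F
  A(0) - W(22) = 4 = E
  S(18) - B(1) = 17 = R
  Y(24) - H(7) = 17 = R
  K(10) - W(22) = 14 = O
  V(21) - B(1) = 20 = U
  U(20) - H(7) = 13 = N
  Z(25) - W(22) = 3 = D
Plaintext: BUFFERROUND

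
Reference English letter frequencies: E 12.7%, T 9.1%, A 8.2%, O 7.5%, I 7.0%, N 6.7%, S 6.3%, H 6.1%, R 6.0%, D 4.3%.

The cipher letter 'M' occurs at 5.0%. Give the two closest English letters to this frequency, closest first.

Step 1: Observed frequency of 'M' is 5.0%.
Step 2: Compute distances to each reference frequency and sort:
  D (4.3%): difference = 0.7% <-- BEST
  R (6.0%): difference = 1.0% <-- RUNNER-UP
  H (6.1%): difference = 1.1%
  S (6.3%): difference = 1.3%
  N (6.7%): difference = 1.7%
Step 3: Most likely is 'D' (4.3%, diff 0.7%); second most likely is 'R' (6.0%, diff 1.0%).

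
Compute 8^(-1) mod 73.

Step 1: We need x such that 8 * x = 1 (mod 73).
Step 2: Using the extended Euclidean algorithm or trial:
  8 * 64 = 512 = 7 * 73 + 1.
Step 3: Since 512 mod 73 = 1, the inverse is x = 64.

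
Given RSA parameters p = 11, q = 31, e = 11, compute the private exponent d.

Step 1: n = 11 * 31 = 341.
Step 2: phi(n) = 10 * 30 = 300.
Step 3: Find d such that 11 * d = 1 (mod 300).
Step 4: d = 11^(-1) mod 300 = 191.
Verification: 11 * 191 = 2101 = 7 * 300 + 1.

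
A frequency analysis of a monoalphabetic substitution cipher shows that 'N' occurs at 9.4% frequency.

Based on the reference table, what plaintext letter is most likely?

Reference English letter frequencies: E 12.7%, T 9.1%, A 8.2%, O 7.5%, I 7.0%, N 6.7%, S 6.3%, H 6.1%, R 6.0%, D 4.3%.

Step 1: The observed frequency is 9.4%.
Step 2: Compare with English frequencies:
  E: 12.7% (difference: 3.3%)
  T: 9.1% (difference: 0.3%) <-- closest
  A: 8.2% (difference: 1.2%)
  O: 7.5% (difference: 1.9%)
  I: 7.0% (difference: 2.4%)
  N: 6.7% (difference: 2.7%)
  S: 6.3% (difference: 3.1%)
  H: 6.1% (difference: 3.3%)
  R: 6.0% (difference: 3.4%)
  D: 4.3% (difference: 5.1%)
Step 3: 'N' most likely represents 'T' (frequency 9.1%).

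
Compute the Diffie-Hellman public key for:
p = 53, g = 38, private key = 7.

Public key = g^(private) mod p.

Step 1: A = g^a mod p = 38^7 mod 53.
  38^1 mod 53 = 38
  38^2 mod 53 = (38 * 38) mod 53 = 13
  38^3 mod 53 = (13 * 38) mod 53 = 17
  38^4 mod 53 = (17 * 38) mod 53 = 10
  38^5 mod 53 = (10 * 38) mod 53 = 9
  38^6 mod 53 = (9 * 38) mod 53 = 24
  38^7 mod 53 = (24 * 38) mod 53 = 11
Result: A = 11.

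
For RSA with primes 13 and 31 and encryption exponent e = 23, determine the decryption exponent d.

Step 1: n = 13 * 31 = 403.
Step 2: phi(n) = 12 * 30 = 360.
Step 3: Find d such that 23 * d = 1 (mod 360).
Step 4: d = 23^(-1) mod 360 = 47.
Verification: 23 * 47 = 1081 = 3 * 360 + 1.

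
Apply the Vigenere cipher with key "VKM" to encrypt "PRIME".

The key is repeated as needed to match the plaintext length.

Step 1: Repeat key to match plaintext length:
  Plaintext: PRIME
  Key:       VKMVK
Step 2: Encrypt each letter:
  P(15) + V(21) = (15+21) mod 26 = 10 = K
  R(17) + K(10) = (17+10) mod 26 = 1 = B
  I(8) + M(12) = (8+12) mod 26 = 20 = U
  M(12) + V(21) = (12+21) mod 26 = 7 = H
  E(4) + K(10) = (4+10) mod 26 = 14 = O
Ciphertext: KBUHO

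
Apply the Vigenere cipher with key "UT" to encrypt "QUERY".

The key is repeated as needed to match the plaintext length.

Step 1: Repeat key to match plaintext length:
  Plaintext: QUERY
  Key:       UTUTU
Step 2: Encrypt each letter:
  Q(16) + U(20) = (16+20) mod 26 = 10 = K
  U(20) + T(19) = (20+19) mod 26 = 13 = N
  E(4) + U(20) = (4+20) mod 26 = 24 = Y
  R(17) + T(19) = (17+19) mod 26 = 10 = K
  Y(24) + U(20) = (24+20) mod 26 = 18 = S
Ciphertext: KNYKS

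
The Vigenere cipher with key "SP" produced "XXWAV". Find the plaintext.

Step 1: Extend key: SPSPS
Step 2: Decrypt each letter (c - k) mod 26:
  X(23) - S(18) = (23-18) mod 26 = 5 = F
  X(23) - P(15) = (23-15) mod 26 = 8 = I
  W(22) - S(18) = (22-18) mod 26 = 4 = E
  A(0) - P(15) = (0-15) mod 26 = 11 = L
  V(21) - S(18) = (21-18) mod 26 = 3 = D
Plaintext: FIELD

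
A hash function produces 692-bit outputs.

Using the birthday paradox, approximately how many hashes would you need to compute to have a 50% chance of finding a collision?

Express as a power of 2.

Step 1: The birthday paradox gives collision probability ~50% after sqrt(2^n) = 2^(n/2) hashes.
Step 2: For 692-bit output: 2^(692/2) = 2^346.
Step 3: Approximately 2^346 hash computations needed.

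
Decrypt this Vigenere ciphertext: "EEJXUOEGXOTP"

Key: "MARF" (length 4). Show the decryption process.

Step 1: Key 'MARF' has length 4. Extended key: MARFMARFMARF
Step 2: Decrypt each position:
  E(4) - M(12) = 18 = S
  E(4) - A(0) = 4 = E
  J(9) - R(17) = 18 = S
  X(23) - F(5) = 18 = S
  U(20) - M(12) = 8 = I
  O(14) - A(0) = 14 = O
  E(4) - R(17) = 13 = N
  G(6) - F(5) = 1 = B
  X(23) - M(12) = 11 = L
  O(14) - A(0) = 14 = O
  T(19) - R(17) = 2 = C
  P(15) - F(5) = 10 = K
Plaintext: SESSIONBLOCK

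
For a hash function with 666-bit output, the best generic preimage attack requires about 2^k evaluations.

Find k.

Step 1: The hash has a 666-bit output.
Step 2: Preimage resistance means: given a digest h(x), it should be infeasible to find any input that hashes to it.
With a 666-bit output there are 2^666 possible digests, so a generic brute-force preimage search costs about 2^666 evaluations.
Step 3: Security level = 666 bits.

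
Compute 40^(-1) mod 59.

Step 1: We need x such that 40 * x = 1 (mod 59).
Step 2: Using the extended Euclidean algorithm or trial:
  40 * 31 = 1240 = 21 * 59 + 1.
Step 3: Since 1240 mod 59 = 1, the inverse is x = 31.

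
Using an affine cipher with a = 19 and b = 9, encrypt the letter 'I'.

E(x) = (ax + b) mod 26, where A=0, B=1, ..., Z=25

Step 1: Convert 'I' to number: x = 8.
Step 2: E(8) = (19 * 8 + 9) mod 26 = 161 mod 26 = 5.
Step 3: Convert 5 back to letter: F.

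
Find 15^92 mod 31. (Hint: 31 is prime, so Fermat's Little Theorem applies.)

Step 1: Since 31 is prime, by Fermat's Little Theorem: 15^30 = 1 (mod 31).
Step 2: Reduce exponent: 92 mod 30 = 2.
Step 3: So 15^92 = 15^2 (mod 31).
Step 4: 15^2 mod 31 = 8.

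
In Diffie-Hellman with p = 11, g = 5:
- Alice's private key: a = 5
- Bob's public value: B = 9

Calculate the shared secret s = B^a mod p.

Step 1: s = B^a mod p = 9^5 mod 11.
  9^1 mod 11 = 9
  9^2 mod 11 = (9 * 9) mod 11 = 4
  9^3 mod 11 = (4 * 9) mod 11 = 3
  9^4 mod 11 = (3 * 9) mod 11 = 5
  9^5 mod 11 = (5 * 9) mod 11 = 1
Result: shared secret = 1.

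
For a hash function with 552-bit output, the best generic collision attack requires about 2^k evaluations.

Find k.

Step 1: The hash has a 552-bit output.
Step 2: Collision resistance means it should be infeasible to find any x != y with h(x) = h(y).
By the birthday bound, a generic collision search succeeds after about sqrt(2^552) = 2^(552/2) = 2^276 evaluations.
Step 3: Security level = 276 bits.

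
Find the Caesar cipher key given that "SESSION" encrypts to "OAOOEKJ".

Step 1: Compare first letters: S (position 18) -> O (position 14).
Step 2: Shift = (14 - 18) mod 26 = 22.
The shift value is 22.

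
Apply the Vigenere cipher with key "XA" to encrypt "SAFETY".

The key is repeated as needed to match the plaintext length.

Step 1: Repeat key to match plaintext length:
  Plaintext: SAFETY
  Key:       XAXAXA
Step 2: Encrypt each letter:
  S(18) + X(23) = (18+23) mod 26 = 15 = P
  A(0) + A(0) = (0+0) mod 26 = 0 = A
  F(5) + X(23) = (5+23) mod 26 = 2 = C
  E(4) + A(0) = (4+0) mod 26 = 4 = E
  T(19) + X(23) = (19+23) mod 26 = 16 = Q
  Y(24) + A(0) = (24+0) mod 26 = 24 = Y
Ciphertext: PACEQY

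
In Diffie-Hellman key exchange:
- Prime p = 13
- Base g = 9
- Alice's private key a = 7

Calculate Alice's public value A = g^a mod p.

Step 1: A = g^a mod p = 9^7 mod 13.
  9^1 mod 13 = 9
  9^2 mod 13 = (9 * 9) mod 13 = 3
  9^3 mod 13 = (3 * 9) mod 13 = 1
  9^4 mod 13 = (1 * 9) mod 13 = 9
  9^5 mod 13 = (9 * 9) mod 13 = 3
  9^6 mod 13 = (3 * 9) mod 13 = 1
  9^7 mod 13 = (1 * 9) mod 13 = 9
Result: A = 9.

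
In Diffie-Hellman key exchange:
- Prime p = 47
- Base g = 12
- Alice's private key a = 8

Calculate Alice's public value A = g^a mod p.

Step 1: A = g^a mod p = 12^8 mod 47.
  12^1 mod 47 = 12
  12^2 mod 47 = (12 * 12) mod 47 = 3
  12^3 mod 47 = (3 * 12) mod 47 = 36
  12^4 mod 47 = (36 * 12) mod 47 = 9
  12^5 mod 47 = (9 * 12) mod 47 = 14
  12^6 mod 47 = (14 * 12) mod 47 = 27
  12^7 mod 47 = (27 * 12) mod 47 = 42
  12^8 mod 47 = (42 * 12) mod 47 = 34
Result: A = 34.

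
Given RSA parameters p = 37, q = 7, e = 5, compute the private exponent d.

Step 1: n = 37 * 7 = 259.
Step 2: phi(n) = 36 * 6 = 216.
Step 3: Find d such that 5 * d = 1 (mod 216).
Step 4: d = 5^(-1) mod 216 = 173.
Verification: 5 * 173 = 865 = 4 * 216 + 1.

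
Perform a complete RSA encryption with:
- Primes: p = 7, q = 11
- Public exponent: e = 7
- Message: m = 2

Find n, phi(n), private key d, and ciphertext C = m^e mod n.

Step 1: n = 7 * 11 = 77.
Step 2: phi(n) = (7-1)(11-1) = 6 * 10 = 60.
Step 3: Find d = 7^(-1) mod 60 = 43.
  Verify: 7 * 43 = 301 = 1 (mod 60).
Step 4: C = 2^7 mod 77 = 51.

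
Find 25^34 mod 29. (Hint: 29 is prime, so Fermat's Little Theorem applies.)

Step 1: Since 29 is prime, by Fermat's Little Theorem: 25^28 = 1 (mod 29).
Step 2: Reduce exponent: 34 mod 28 = 6.
Step 3: So 25^34 = 25^6 (mod 29).
Step 4: 25^6 mod 29 = 7.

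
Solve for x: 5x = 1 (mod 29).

Step 1: We need x such that 5 * x = 1 (mod 29).
Step 2: Using the extended Euclidean algorithm or trial:
  5 * 6 = 30 = 1 * 29 + 1.
Step 3: Since 30 mod 29 = 1, the inverse is x = 6.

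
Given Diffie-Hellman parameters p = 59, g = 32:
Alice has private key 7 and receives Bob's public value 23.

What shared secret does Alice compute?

Step 1: s = B^a mod p = 23^7 mod 59.
  23^1 mod 59 = 23
  23^2 mod 59 = (23 * 23) mod 59 = 57
  23^3 mod 59 = (57 * 23) mod 59 = 13
  23^4 mod 59 = (13 * 23) mod 59 = 4
  23^5 mod 59 = (4 * 23) mod 59 = 33
  23^6 mod 59 = (33 * 23) mod 59 = 51
  23^7 mod 59 = (51 * 23) mod 59 = 52
Result: shared secret = 52.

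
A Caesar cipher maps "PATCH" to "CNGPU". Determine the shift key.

Step 1: Compare first letters: P (position 15) -> C (position 2).
Step 2: Shift = (2 - 15) mod 26 = 13.
The shift value is 13.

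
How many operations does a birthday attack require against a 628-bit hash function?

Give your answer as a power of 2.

Step 1: The birthday paradox gives collision probability ~50% after sqrt(2^n) = 2^(n/2) hashes.
Step 2: For 628-bit output: 2^(628/2) = 2^314.
Step 3: Approximately 2^314 hash computations needed.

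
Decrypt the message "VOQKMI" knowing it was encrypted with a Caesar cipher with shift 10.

Step 1: Reverse the shift by subtracting 10 from each letter position.
  V (position 21) -> position (21-10) mod 26 = 11 -> L
  O (position 14) -> position (14-10) mod 26 = 4 -> E
  Q (position 16) -> position (16-10) mod 26 = 6 -> G
  K (position 10) -> position (10-10) mod 26 = 0 -> A
  M (position 12) -> position (12-10) mod 26 = 2 -> C
  I (position 8) -> position (8-10) mod 26 = 24 -> Y
Decrypted message: LEGACY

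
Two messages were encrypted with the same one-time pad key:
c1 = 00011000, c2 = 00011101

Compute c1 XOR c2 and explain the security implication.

Step 1: c1 XOR c2 = (m1 XOR k) XOR (m2 XOR k).
Step 2: By XOR associativity/commutativity: = m1 XOR m2 XOR k XOR k = m1 XOR m2.
Step 3: 00011000 XOR 00011101 = 00000101 = 5.
Step 4: The key cancels out! An attacker learns m1 XOR m2 = 5, revealing the relationship between plaintexts.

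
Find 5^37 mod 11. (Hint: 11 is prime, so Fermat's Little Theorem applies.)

Step 1: Since 11 is prime, by Fermat's Little Theorem: 5^10 = 1 (mod 11).
Step 2: Reduce exponent: 37 mod 10 = 7.
Step 3: So 5^37 = 5^7 (mod 11).
Step 4: 5^7 mod 11 = 3.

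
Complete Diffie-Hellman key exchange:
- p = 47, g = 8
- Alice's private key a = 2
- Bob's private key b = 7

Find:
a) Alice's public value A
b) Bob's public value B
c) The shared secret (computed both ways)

Step 1: A = g^a mod p = 8^2 mod 47 = 17.
Step 2: B = g^b mod p = 8^7 mod 47 = 12.
Step 3: Alice computes s = B^a mod p = 12^2 mod 47 = 3.
Step 4: Bob computes s = A^b mod p = 17^7 mod 47 = 3.
Both sides agree: shared secret = 3.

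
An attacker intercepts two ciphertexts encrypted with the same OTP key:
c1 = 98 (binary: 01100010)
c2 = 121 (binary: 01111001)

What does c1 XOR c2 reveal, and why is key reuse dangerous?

Step 1: c1 XOR c2 = (m1 XOR k) XOR (m2 XOR k).
Step 2: By XOR associativity/commutativity: = m1 XOR m2 XOR k XOR k = m1 XOR m2.
Step 3: 01100010 XOR 01111001 = 00011011 = 27.
Step 4: The key cancels out! An attacker learns m1 XOR m2 = 27, revealing the relationship between plaintexts.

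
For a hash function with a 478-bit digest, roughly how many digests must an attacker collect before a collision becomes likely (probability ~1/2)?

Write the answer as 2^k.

Step 1: The birthday paradox gives collision probability ~50% after sqrt(2^n) = 2^(n/2) hashes.
Step 2: For 478-bit output: 2^(478/2) = 2^239.
Step 3: Approximately 2^239 hash computations needed.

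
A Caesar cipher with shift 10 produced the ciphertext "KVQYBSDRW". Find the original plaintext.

Step 1: Reverse the shift by subtracting 10 from each letter position.
  K (position 10) -> position (10-10) mod 26 = 0 -> A
  V (position 21) -> position (21-10) mod 26 = 11 -> L
  Q (position 16) -> position (16-10) mod 26 = 6 -> G
  Y (position 24) -> position (24-10) mod 26 = 14 -> O
  B (position 1) -> position (1-10) mod 26 = 17 -> R
  S (position 18) -> position (18-10) mod 26 = 8 -> I
  D (position 3) -> position (3-10) mod 26 = 19 -> T
  R (position 17) -> position (17-10) mod 26 = 7 -> H
  W (position 22) -> position (22-10) mod 26 = 12 -> M
Decrypted message: ALGORITHM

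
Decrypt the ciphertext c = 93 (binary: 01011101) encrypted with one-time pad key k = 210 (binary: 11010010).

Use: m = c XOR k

Step 1: XOR ciphertext with key:
  Ciphertext: 01011101
  Key:        11010010
  XOR:        10001111
Step 2: Plaintext = 10001111 = 143 in decimal.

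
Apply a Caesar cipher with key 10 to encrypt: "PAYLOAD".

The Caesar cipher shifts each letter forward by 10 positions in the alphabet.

Step 1: For each letter, shift forward by 10 positions (mod 26).
  P (position 15) -> position (15+10) mod 26 = 25 -> Z
  A (position 0) -> position (0+10) mod 26 = 10 -> K
  Y (position 24) -> position (24+10) mod 26 = 8 -> I
  L (position 11) -> position (11+10) mod 26 = 21 -> V
  O (position 14) -> position (14+10) mod 26 = 24 -> Y
  A (position 0) -> position (0+10) mod 26 = 10 -> K
  D (position 3) -> position (3+10) mod 26 = 13 -> N
Result: ZKIVYKN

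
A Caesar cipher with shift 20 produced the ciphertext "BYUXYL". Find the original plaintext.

Step 1: Reverse the shift by subtracting 20 from each letter position.
  B (position 1) -> position (1-20) mod 26 = 7 -> H
  Y (position 24) -> position (24-20) mod 26 = 4 -> E
  U (position 20) -> position (20-20) mod 26 = 0 -> A
  X (position 23) -> position (23-20) mod 26 = 3 -> D
  Y (position 24) -> position (24-20) mod 26 = 4 -> E
  L (position 11) -> position (11-20) mod 26 = 17 -> R
Decrypted message: HEADER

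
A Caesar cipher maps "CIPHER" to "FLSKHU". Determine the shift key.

Step 1: Compare first letters: C (position 2) -> F (position 5).
Step 2: Shift = (5 - 2) mod 26 = 3.
The shift value is 3.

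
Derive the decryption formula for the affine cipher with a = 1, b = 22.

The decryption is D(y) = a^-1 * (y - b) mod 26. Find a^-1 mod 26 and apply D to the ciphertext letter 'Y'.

Step 1: Find a^-1, the modular inverse of 1 mod 26.
Step 2: We need 1 * a^-1 = 1 (mod 26).
Step 3: 1 * 1 = 1 = 0 * 26 + 1, so a^-1 = 1.
Step 4: D(y) = 1(y - 22) mod 26.
Step 5: Apply to 'Y' (y = 24): D(24) = 1 * (24 - 22) mod 26 = 1 * 2 mod 26 = 2 -> 'C'.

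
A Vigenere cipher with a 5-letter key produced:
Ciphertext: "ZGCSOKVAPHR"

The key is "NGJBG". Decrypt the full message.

Step 1: Key 'NGJBG' has length 5. Extended key: NGJBGNGJBGN
Step 2: Decrypt each position:
  Z(25) - N(13) = 12 = M
  G(6) - G(6) = 0 = A
  C(2) - J(9) = 19 = T
  S(18) - B(1) = 17 = R
  O(14) - G(6) = 8 = I
  K(10) - N(13) = 23 = X
  V(21) - G(6) = 15 = P
  A(0) - J(9) = 17 = R
  P(15) - B(1) = 14 = O
  H(7) - G(6) = 1 = B
  R(17) - N(13) = 4 = E
Plaintext: MATRIXPROBE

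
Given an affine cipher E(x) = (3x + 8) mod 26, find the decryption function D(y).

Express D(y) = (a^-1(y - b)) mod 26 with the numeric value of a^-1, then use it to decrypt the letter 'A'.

Step 1: Find a^-1, the modular inverse of 3 mod 26.
Step 2: We need 3 * a^-1 = 1 (mod 26).
Step 3: 3 * 9 = 27 = 1 * 26 + 1, so a^-1 = 9.
Step 4: D(y) = 9(y - 8) mod 26.
Step 5: Apply to 'A' (y = 0): D(0) = 9 * (0 - 8) mod 26 = 9 * -8 mod 26 = 6 -> 'G'.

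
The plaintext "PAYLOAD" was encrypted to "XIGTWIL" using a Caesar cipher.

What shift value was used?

Step 1: Compare first letters: P (position 15) -> X (position 23).
Step 2: Shift = (23 - 15) mod 26 = 8.
The shift value is 8.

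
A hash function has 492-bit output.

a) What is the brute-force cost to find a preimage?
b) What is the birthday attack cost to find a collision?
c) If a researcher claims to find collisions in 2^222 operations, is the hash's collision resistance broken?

Step 1: Preimage resistance requires brute-force of 2^492 operations.
Step 2: Collision resistance (birthday bound) = 2^(492/2) = 2^246.
Step 3: The claimed attack costs 2^222 operations.
Step 4: Since 2^222 < 2^246, the claimed attack beats the generic birthday bound, so collision resistance is broken.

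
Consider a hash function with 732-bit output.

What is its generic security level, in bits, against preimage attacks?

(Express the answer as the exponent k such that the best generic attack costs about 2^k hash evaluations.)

Step 1: The hash has a 732-bit output.
Step 2: Preimage resistance means: given a digest h(x), it should be infeasible to find any input that hashes to it.
With a 732-bit output there are 2^732 possible digests, so a generic brute-force preimage search costs about 2^732 evaluations.
Step 3: Security level = 732 bits.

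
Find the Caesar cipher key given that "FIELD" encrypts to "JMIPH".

Step 1: Compare first letters: F (position 5) -> J (position 9).
Step 2: Shift = (9 - 5) mod 26 = 4.
The shift value is 4.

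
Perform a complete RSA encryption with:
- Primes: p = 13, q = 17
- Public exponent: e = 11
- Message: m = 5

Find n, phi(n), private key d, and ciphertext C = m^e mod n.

Step 1: n = 13 * 17 = 221.
Step 2: phi(n) = (13-1)(17-1) = 12 * 16 = 192.
Step 3: Find d = 11^(-1) mod 192 = 35.
  Verify: 11 * 35 = 385 = 1 (mod 192).
Step 4: C = 5^11 mod 221 = 164.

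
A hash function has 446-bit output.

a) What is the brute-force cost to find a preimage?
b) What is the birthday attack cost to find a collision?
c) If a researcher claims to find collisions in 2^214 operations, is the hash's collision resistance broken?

Step 1: Preimage resistance requires brute-force of 2^446 operations.
Step 2: Collision resistance (birthday bound) = 2^(446/2) = 2^223.
Step 3: The claimed attack costs 2^214 operations.
Step 4: Since 2^214 < 2^223, the claimed attack beats the generic birthday bound, so collision resistance is broken.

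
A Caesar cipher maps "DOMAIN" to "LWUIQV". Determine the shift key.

Step 1: Compare first letters: D (position 3) -> L (position 11).
Step 2: Shift = (11 - 3) mod 26 = 8.
The shift value is 8.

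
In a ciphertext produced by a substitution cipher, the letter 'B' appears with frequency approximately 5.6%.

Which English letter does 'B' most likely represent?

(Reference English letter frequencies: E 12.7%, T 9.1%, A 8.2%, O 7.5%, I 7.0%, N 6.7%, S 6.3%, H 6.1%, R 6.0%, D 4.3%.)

Step 1: The observed frequency is 5.6%.
Step 2: Compare with English frequencies:
  E: 12.7% (difference: 7.1%)
  T: 9.1% (difference: 3.5%)
  A: 8.2% (difference: 2.6%)
  O: 7.5% (difference: 1.9%)
  I: 7.0% (difference: 1.4%)
  N: 6.7% (difference: 1.1%)
  S: 6.3% (difference: 0.7%)
  H: 6.1% (difference: 0.5%)
  R: 6.0% (difference: 0.4%) <-- closest
  D: 4.3% (difference: 1.3%)
Step 3: 'B' most likely represents 'R' (frequency 6.0%).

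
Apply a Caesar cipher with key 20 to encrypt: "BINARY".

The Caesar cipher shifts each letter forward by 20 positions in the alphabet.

Step 1: For each letter, shift forward by 20 positions (mod 26).
  B (position 1) -> position (1+20) mod 26 = 21 -> V
  I (position 8) -> position (8+20) mod 26 = 2 -> C
  N (position 13) -> position (13+20) mod 26 = 7 -> H
  A (position 0) -> position (0+20) mod 26 = 20 -> U
  R (position 17) -> position (17+20) mod 26 = 11 -> L
  Y (position 24) -> position (24+20) mod 26 = 18 -> S
Result: VCHULS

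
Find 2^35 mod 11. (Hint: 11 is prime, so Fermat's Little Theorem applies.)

Step 1: Since 11 is prime, by Fermat's Little Theorem: 2^10 = 1 (mod 11).
Step 2: Reduce exponent: 35 mod 10 = 5.
Step 3: So 2^35 = 2^5 (mod 11).
Step 4: 2^5 mod 11 = 10.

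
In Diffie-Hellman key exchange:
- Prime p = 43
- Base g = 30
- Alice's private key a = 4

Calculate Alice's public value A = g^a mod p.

Step 1: A = g^a mod p = 30^4 mod 43.
  30^1 mod 43 = 30
  30^2 mod 43 = (30 * 30) mod 43 = 40
  30^3 mod 43 = (40 * 30) mod 43 = 39
  30^4 mod 43 = (39 * 30) mod 43 = 9
Result: A = 9.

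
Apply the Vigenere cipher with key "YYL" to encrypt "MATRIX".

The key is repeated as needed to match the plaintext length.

Step 1: Repeat key to match plaintext length:
  Plaintext: MATRIX
  Key:       YYLYYL
Step 2: Encrypt each letter:
  M(12) + Y(24) = (12+24) mod 26 = 10 = K
  A(0) + Y(24) = (0+24) mod 26 = 24 = Y
  T(19) + L(11) = (19+11) mod 26 = 4 = E
  R(17) + Y(24) = (17+24) mod 26 = 15 = P
  I(8) + Y(24) = (8+24) mod 26 = 6 = G
  X(23) + L(11) = (23+11) mod 26 = 8 = I
Ciphertext: KYEPGI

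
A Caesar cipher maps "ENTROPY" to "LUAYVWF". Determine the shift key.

Step 1: Compare first letters: E (position 4) -> L (position 11).
Step 2: Shift = (11 - 4) mod 26 = 7.
The shift value is 7.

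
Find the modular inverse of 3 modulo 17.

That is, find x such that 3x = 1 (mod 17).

Step 1: We need x such that 3 * x = 1 (mod 17).
Step 2: Using the extended Euclidean algorithm or trial:
  3 * 6 = 18 = 1 * 17 + 1.
Step 3: Since 18 mod 17 = 1, the inverse is x = 6.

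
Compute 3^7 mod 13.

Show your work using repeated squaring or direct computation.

Step 1: Compute 3^7 mod 13 step by step, reducing modulo 13 at each step.
  3^1 mod 13 = 3
  3^2 mod 13 = (3 * 3) mod 13 = 9
  3^3 mod 13 = (9 * 3) mod 13 = 1
  3^4 mod 13 = (1 * 3) mod 13 = 3
  3^5 mod 13 = (3 * 3) mod 13 = 9
  3^6 mod 13 = (9 * 3) mod 13 = 1
  3^7 mod 13 = (1 * 3) mod 13 = 3
Step 2: Result = 3.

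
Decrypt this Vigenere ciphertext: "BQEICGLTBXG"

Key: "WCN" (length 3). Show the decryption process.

Step 1: Key 'WCN' has length 3. Extended key: WCNWCNWCNWC
Step 2: Decrypt each position:
  B(1) - W(22) = 5 = F
  Q(16) - C(2) = 14 = O
  E(4) - N(13) = 17 = R
  I(8) - W(22) = 12 = M
  C(2) - C(2) = 0 = A
  G(6) - N(13) = 19 = T
  L(11) - W(22) = 15 = P
  T(19) - C(2) = 17 = R
  B(1) - N(13) = 14 = O
  X(23) - W(22) = 1 = B
  G(6) - C(2) = 4 = E
Plaintext: FORMATPROBE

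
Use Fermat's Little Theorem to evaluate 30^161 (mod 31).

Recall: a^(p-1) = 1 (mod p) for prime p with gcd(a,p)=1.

Step 1: Since 31 is prime, by Fermat's Little Theorem: 30^30 = 1 (mod 31).
Step 2: Reduce exponent: 161 mod 30 = 11.
Step 3: So 30^161 = 30^11 (mod 31).
Step 4: 30^11 mod 31 = 30.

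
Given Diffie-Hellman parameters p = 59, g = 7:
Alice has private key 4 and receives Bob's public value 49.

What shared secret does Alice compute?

Step 1: s = B^a mod p = 49^4 mod 59.
  49^1 mod 59 = 49
  49^2 mod 59 = (49 * 49) mod 59 = 41
  49^3 mod 59 = (41 * 49) mod 59 = 3
  49^4 mod 59 = (3 * 49) mod 59 = 29
Result: shared secret = 29.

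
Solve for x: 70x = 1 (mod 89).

Step 1: We need x such that 70 * x = 1 (mod 89).
Step 2: Using the extended Euclidean algorithm or trial:
  70 * 14 = 980 = 11 * 89 + 1.
Step 3: Since 980 mod 89 = 1, the inverse is x = 14.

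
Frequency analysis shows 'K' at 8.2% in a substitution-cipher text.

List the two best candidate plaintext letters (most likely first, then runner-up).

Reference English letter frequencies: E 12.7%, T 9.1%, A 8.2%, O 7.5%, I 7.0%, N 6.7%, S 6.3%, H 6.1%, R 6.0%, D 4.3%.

Step 1: Observed frequency of 'K' is 8.2%.
Step 2: Compute distances to each reference frequency and sort:
  A (8.2%): difference = 0.0% <-- BEST
  O (7.5%): difference = 0.7% <-- RUNNER-UP
  T (9.1%): difference = 0.9%
  I (7.0%): difference = 1.2%
  N (6.7%): difference = 1.5%
Step 3: Most likely is 'A' (8.2%, diff 0.0%); second most likely is 'O' (7.5%, diff 0.7%).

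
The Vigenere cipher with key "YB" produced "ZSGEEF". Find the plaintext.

Step 1: Extend key: YBYBYB
Step 2: Decrypt each letter (c - k) mod 26:
  Z(25) - Y(24) = (25-24) mod 26 = 1 = B
  S(18) - B(1) = (18-1) mod 26 = 17 = R
  G(6) - Y(24) = (6-24) mod 26 = 8 = I
  E(4) - B(1) = (4-1) mod 26 = 3 = D
  E(4) - Y(24) = (4-24) mod 26 = 6 = G
  F(5) - B(1) = (5-1) mod 26 = 4 = E
Plaintext: BRIDGE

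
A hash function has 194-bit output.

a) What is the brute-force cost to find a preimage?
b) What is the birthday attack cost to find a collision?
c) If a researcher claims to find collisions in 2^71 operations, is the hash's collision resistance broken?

Step 1: Preimage resistance requires brute-force of 2^194 operations.
Step 2: Collision resistance (birthday bound) = 2^(194/2) = 2^97.
Step 3: The claimed attack costs 2^71 operations.
Step 4: Since 2^71 < 2^97, the claimed attack beats the generic birthday bound, so collision resistance is broken.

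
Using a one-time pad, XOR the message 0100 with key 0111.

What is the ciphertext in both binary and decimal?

Step 1: Write out the XOR operation bit by bit:
  Message: 0100
  Key:     0111
  XOR:     0011
Step 2: Convert to decimal: 0011 = 3.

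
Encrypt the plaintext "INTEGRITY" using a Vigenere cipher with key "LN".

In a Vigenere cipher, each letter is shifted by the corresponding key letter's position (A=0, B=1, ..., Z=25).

Step 1: Repeat key to match plaintext length:
  Plaintext: INTEGRITY
  Key:       LNLNLNLNL
Step 2: Encrypt each letter:
  I(8) + L(11) = (8+11) mod 26 = 19 = T
  N(13) + N(13) = (13+13) mod 26 = 0 = A
  T(19) + L(11) = (19+11) mod 26 = 4 = E
  E(4) + N(13) = (4+13) mod 26 = 17 = R
  G(6) + L(11) = (6+11) mod 26 = 17 = R
  R(17) + N(13) = (17+13) mod 26 = 4 = E
  I(8) + L(11) = (8+11) mod 26 = 19 = T
  T(19) + N(13) = (19+13) mod 26 = 6 = G
  Y(24) + L(11) = (24+11) mod 26 = 9 = J
Ciphertext: TAERRETGJ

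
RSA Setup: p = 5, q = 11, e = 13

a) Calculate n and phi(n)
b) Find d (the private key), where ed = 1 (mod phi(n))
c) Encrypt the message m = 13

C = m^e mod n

Step 1: n = 5 * 11 = 55.
Step 2: phi(n) = (5-1)(11-1) = 4 * 10 = 40.
Step 3: Find d = 13^(-1) mod 40 = 37.
  Verify: 13 * 37 = 481 = 1 (mod 40).
Step 4: C = 13^13 mod 55 = 8.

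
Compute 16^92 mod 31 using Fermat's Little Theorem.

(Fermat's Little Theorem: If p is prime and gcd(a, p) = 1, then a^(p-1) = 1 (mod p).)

Step 1: Since 31 is prime, by Fermat's Little Theorem: 16^30 = 1 (mod 31).
Step 2: Reduce exponent: 92 mod 30 = 2.
Step 3: So 16^92 = 16^2 (mod 31).
Step 4: 16^2 mod 31 = 8.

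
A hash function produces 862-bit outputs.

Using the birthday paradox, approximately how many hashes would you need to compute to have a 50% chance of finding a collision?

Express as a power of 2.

Step 1: The birthday paradox gives collision probability ~50% after sqrt(2^n) = 2^(n/2) hashes.
Step 2: For 862-bit output: 2^(862/2) = 2^431.
Step 3: Approximately 2^431 hash computations needed.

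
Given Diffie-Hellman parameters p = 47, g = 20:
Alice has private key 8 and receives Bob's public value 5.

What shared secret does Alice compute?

Step 1: s = B^a mod p = 5^8 mod 47.
  5^1 mod 47 = 5
  5^2 mod 47 = (5 * 5) mod 47 = 25
  5^3 mod 47 = (25 * 5) mod 47 = 31
  5^4 mod 47 = (31 * 5) mod 47 = 14
  5^5 mod 47 = (14 * 5) mod 47 = 23
  5^6 mod 47 = (23 * 5) mod 47 = 21
  5^7 mod 47 = (21 * 5) mod 47 = 11
  5^8 mod 47 = (11 * 5) mod 47 = 8
Result: shared secret = 8.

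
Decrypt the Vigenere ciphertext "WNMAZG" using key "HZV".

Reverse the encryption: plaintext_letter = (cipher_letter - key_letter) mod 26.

Step 1: Extend key: HZVHZV
Step 2: Decrypt each letter (c - k) mod 26:
  W(22) - H(7) = (22-7) mod 26 = 15 = P
  N(13) - Z(25) = (13-25) mod 26 = 14 = O
  M(12) - V(21) = (12-21) mod 26 = 17 = R
  A(0) - H(7) = (0-7) mod 26 = 19 = T
  Z(25) - Z(25) = (25-25) mod 26 = 0 = A
  G(6) - V(21) = (6-21) mod 26 = 11 = L
Plaintext: PORTAL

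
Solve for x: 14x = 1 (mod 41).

Step 1: We need x such that 14 * x = 1 (mod 41).
Step 2: Using the extended Euclidean algorithm or trial:
  14 * 3 = 42 = 1 * 41 + 1.
Step 3: Since 42 mod 41 = 1, the inverse is x = 3.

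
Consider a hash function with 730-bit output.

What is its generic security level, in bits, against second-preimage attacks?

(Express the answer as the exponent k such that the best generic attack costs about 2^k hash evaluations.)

Step 1: The hash has a 730-bit output.
Step 2: Second-preimage resistance means: given a specific input x, it should be infeasible to find a different y with h(y) = h(x).
With a 730-bit output, a generic search for a second preimage costs about 2^730 evaluations (each trial matches the fixed target with probability 2^-730).
Step 3: Security level = 730 bits.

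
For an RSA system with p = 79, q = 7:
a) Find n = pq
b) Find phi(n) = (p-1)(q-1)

Step 1: n = p * q = 79 * 7 = 553.
Step 2: phi(n) = (p-1)(q-1) = 78 * 6 = 468.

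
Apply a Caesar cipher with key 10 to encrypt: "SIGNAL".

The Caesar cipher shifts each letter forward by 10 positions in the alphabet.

Step 1: For each letter, shift forward by 10 positions (mod 26).
  S (position 18) -> position (18+10) mod 26 = 2 -> C
  I (position 8) -> position (8+10) mod 26 = 18 -> S
  G (position 6) -> position (6+10) mod 26 = 16 -> Q
  N (position 13) -> position (13+10) mod 26 = 23 -> X
  A (position 0) -> position (0+10) mod 26 = 10 -> K
  L (position 11) -> position (11+10) mod 26 = 21 -> V
Result: CSQXKV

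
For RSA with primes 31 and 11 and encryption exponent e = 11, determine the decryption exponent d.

Step 1: n = 31 * 11 = 341.
Step 2: phi(n) = 30 * 10 = 300.
Step 3: Find d such that 11 * d = 1 (mod 300).
Step 4: d = 11^(-1) mod 300 = 191.
Verification: 11 * 191 = 2101 = 7 * 300 + 1.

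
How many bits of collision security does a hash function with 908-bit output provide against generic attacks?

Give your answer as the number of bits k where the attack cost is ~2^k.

Step 1: The hash has a 908-bit output.
Step 2: Collision resistance means it should be infeasible to find any x != y with h(x) = h(y).
By the birthday bound, a generic collision search succeeds after about sqrt(2^908) = 2^(908/2) = 2^454 evaluations.
Step 3: Security level = 454 bits.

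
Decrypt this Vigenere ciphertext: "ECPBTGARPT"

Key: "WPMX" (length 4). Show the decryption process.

Step 1: Key 'WPMX' has length 4. Extended key: WPMXWPMXWP
Step 2: Decrypt each position:
  E(4) - W(22) = 8 = I
  C(2) - P(15) = 13 = N
  P(15) - M(12) = 3 = D
  B(1) - X(23) = 4 = E
  T(19) - W(22) = 23 = X
  G(6) - P(15) = 17 = R
  A(0) - M(12) = 14 = O
  R(17) - X(23) = 20 = U
  P(15) - W(22) = 19 = T
  T(19) - P(15) = 4 = E
Plaintext: INDEXROUTE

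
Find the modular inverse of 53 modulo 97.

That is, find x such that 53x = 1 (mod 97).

Step 1: We need x such that 53 * x = 1 (mod 97).
Step 2: Using the extended Euclidean algorithm or trial:
  53 * 11 = 583 = 6 * 97 + 1.
Step 3: Since 583 mod 97 = 1, the inverse is x = 11.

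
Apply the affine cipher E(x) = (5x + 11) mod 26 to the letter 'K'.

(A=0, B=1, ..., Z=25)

Step 1: Convert 'K' to number: x = 10.
Step 2: E(10) = (5 * 10 + 11) mod 26 = 61 mod 26 = 9.
Step 3: Convert 9 back to letter: J.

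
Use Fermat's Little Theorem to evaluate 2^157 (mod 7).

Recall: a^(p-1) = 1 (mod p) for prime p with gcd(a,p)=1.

Step 1: Since 7 is prime, by Fermat's Little Theorem: 2^6 = 1 (mod 7).
Step 2: Reduce exponent: 157 mod 6 = 1.
Step 3: So 2^157 = 2^1 (mod 7).
Step 4: 2^1 mod 7 = 2.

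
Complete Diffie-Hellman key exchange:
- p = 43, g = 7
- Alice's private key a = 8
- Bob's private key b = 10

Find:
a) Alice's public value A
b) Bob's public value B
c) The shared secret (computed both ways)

Step 1: A = g^a mod p = 7^8 mod 43 = 6.
Step 2: B = g^b mod p = 7^10 mod 43 = 36.
Step 3: Alice computes s = B^a mod p = 36^8 mod 43 = 6.
Step 4: Bob computes s = A^b mod p = 6^10 mod 43 = 6.
Both sides agree: shared secret = 6.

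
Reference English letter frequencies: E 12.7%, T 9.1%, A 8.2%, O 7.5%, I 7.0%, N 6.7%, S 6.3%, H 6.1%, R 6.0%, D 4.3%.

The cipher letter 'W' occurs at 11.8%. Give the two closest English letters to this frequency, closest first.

Step 1: Observed frequency of 'W' is 11.8%.
Step 2: Compute distances to each reference frequency and sort:
  E (12.7%): difference = 0.9% <-- BEST
  T (9.1%): difference = 2.7% <-- RUNNER-UP
  A (8.2%): difference = 3.6%
  O (7.5%): difference = 4.3%
  I (7.0%): difference = 4.8%
Step 3: Most likely is 'E' (12.7%, diff 0.9%); second most likely is 'T' (9.1%, diff 2.7%).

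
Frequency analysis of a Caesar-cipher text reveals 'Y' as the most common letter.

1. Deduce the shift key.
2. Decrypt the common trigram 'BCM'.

Step 1: In English, 'E' is the most frequent letter (12.7%).
Step 2: The most frequent ciphertext letter is 'Y' (position 24).
Step 3: Shift = (24 - 4) mod 26 = 20.
Step 4: Decrypt 'BCM' by shifting back 20:
  B -> H
  C -> I
  M -> S
Step 5: 'BCM' decrypts to 'HIS'.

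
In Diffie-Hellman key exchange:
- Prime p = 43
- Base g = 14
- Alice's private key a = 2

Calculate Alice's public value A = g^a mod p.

Step 1: A = g^a mod p = 14^2 mod 43.
  14^1 mod 43 = 14
  14^2 mod 43 = (14 * 14) mod 43 = 24
Result: A = 24.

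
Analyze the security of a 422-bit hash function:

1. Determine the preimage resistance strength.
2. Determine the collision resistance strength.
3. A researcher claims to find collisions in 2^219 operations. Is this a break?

Step 1: Preimage resistance requires brute-force of 2^422 operations.
Step 2: Collision resistance (birthday bound) = 2^(422/2) = 2^211.
Step 3: The claimed attack costs 2^219 operations.
Step 4: Since 2^219 >= 2^211, the claimed attack is no faster than the generic birthday attack, so this does not break collision resistance.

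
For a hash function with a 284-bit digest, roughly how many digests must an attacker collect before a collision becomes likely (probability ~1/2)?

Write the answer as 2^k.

Step 1: The birthday paradox gives collision probability ~50% after sqrt(2^n) = 2^(n/2) hashes.
Step 2: For 284-bit output: 2^(284/2) = 2^142.
Step 3: Approximately 2^142 hash computations needed.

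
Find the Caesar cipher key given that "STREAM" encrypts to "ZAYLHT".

Step 1: Compare first letters: S (position 18) -> Z (position 25).
Step 2: Shift = (25 - 18) mod 26 = 7.
The shift value is 7.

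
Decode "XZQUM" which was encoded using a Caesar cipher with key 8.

Step 1: Reverse the shift by subtracting 8 from each letter position.
  X (position 23) -> position (23-8) mod 26 = 15 -> P
  Z (position 25) -> position (25-8) mod 26 = 17 -> R
  Q (position 16) -> position (16-8) mod 26 = 8 -> I
  U (position 20) -> position (20-8) mod 26 = 12 -> M
  M (position 12) -> position (12-8) mod 26 = 4 -> E
Decrypted message: PRIME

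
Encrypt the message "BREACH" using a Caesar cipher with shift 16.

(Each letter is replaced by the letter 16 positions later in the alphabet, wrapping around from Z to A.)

Step 1: For each letter, shift forward by 16 positions (mod 26).
  B (position 1) -> position (1+16) mod 26 = 17 -> R
  R (position 17) -> position (17+16) mod 26 = 7 -> H
  E (position 4) -> position (4+16) mod 26 = 20 -> U
  A (position 0) -> position (0+16) mod 26 = 16 -> Q
  C (position 2) -> position (2+16) mod 26 = 18 -> S
  H (position 7) -> position (7+16) mod 26 = 23 -> X
Result: RHUQSX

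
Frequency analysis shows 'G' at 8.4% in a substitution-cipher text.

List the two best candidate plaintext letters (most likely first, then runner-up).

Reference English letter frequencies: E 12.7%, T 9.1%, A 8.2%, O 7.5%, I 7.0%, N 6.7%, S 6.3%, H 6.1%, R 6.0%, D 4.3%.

Step 1: Observed frequency of 'G' is 8.4%.
Step 2: Compute distances to each reference frequency and sort:
  A (8.2%): difference = 0.2% <-- BEST
  T (9.1%): difference = 0.7% <-- RUNNER-UP
  O (7.5%): difference = 0.9%
  I (7.0%): difference = 1.4%
  N (6.7%): difference = 1.7%
Step 3: Most likely is 'A' (8.2%, diff 0.2%); second most likely is 'T' (9.1%, diff 0.7%).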